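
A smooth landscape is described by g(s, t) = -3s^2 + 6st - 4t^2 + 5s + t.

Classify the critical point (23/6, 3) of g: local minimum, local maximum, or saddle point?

The Hessian of g is constant: H = [[-6, 6], [6, -8]].
det(H) = (-6)·(-8) − 6² = 12.
det(H) > 0 and tr(H) = -14 < 0, so H is negative definite and the point is a local maximum.

local maximum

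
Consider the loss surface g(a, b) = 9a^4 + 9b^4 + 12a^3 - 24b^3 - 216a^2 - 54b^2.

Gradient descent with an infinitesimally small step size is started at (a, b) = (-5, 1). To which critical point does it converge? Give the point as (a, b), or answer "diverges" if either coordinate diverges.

g is separable, so gradient descent decouples: a follows -∂g/∂a, b follows -∂g/∂b.
∂g/∂a = 36a(a - 3)(a + 4); at a=-5 this is -1440, so a increases.
∂g/∂b = 36b(b - 3)(b + 1); at b=1 this is -144, so b increases.
a converges to its nearest critical value -4 (a local min of the a-part); b converges to 3. The iterate converges to (-4, 3).

(-4, 3)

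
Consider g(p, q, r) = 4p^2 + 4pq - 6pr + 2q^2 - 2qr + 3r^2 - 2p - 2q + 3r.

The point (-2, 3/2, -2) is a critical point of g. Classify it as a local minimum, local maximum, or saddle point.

local minimum

The Hessian is constant: H = [[8, 4, -6], [4, 4, -2], [-6, -2, 6]].
Leading principal minors: Δ₁ = 8, Δ₂ = 16, Δ₃ = 16.
All leading minors are positive, so H is positive definite: a local minimum.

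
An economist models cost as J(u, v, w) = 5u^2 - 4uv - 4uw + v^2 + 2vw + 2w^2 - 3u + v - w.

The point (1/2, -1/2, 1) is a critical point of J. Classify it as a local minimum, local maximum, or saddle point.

The Hessian is constant: H = [[10, -4, -4], [-4, 2, 2], [-4, 2, 4]].
Leading principal minors: Δ₁ = 10, Δ₂ = 4, Δ₃ = 8.
All leading minors are positive, so H is positive definite: a local minimum.

local minimum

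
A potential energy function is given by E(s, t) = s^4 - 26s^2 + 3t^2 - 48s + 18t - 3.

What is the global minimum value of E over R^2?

E(s,t) separates as P(s) + Q(t) − 3, so its minimum is min P + min Q − 3.
P'(s) = 4(s - 4)(s + 1)(s + 3) vanishes at s ∈ {-3, -1, 4}; Q'(t) = 6(t + 3) vanishes at t ∈ {-3}.
Local minima of P (where P''>0): P(-3)=-9, P(4)=-352. Local minima of Q: Q(-3)=-27.
So the global minimum of E is P(4) + Q(-3) − 3 = -352 − 27 − 3 = -382, attained at (4, -3).

-382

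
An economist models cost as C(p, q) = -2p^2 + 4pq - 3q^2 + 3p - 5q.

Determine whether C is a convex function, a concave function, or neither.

concave

C is quadratic, so its Hessian is the constant matrix H = [[-4, 4], [4, -6]].
det(H) = 8, tr(H) = -10.
det(H) > 0 and tr(H) < 0, so H is negative definite everywhere: concave.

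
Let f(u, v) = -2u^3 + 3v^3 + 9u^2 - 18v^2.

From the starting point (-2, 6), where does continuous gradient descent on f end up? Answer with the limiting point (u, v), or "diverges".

(0, 4)

f is separable, so gradient descent decouples: u follows -∂f/∂u, v follows -∂f/∂v.
∂f/∂u = -6u(u - 3); at u=-2 this is -60, so u increases.
∂f/∂v = 9v(v - 4); at v=6 this is 108, so v decreases.
u converges to its nearest critical value 0 (a local min of the u-part); v converges to 4. The iterate converges to (0, 4).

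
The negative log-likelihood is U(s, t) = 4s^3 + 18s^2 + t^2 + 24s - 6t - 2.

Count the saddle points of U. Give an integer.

U separates as a function of s plus a function of t, so ∇U=0 decouples.
∂U/∂s = 12(s + 1)(s + 2) = 0 at s ∈ {-2, -1}; ∂U/∂t = 2(t - 3) = 0 at t ∈ {3}.
The Hessian is diagonal: diag(U_ss, U_tt). Second derivatives: U_ss(-2)=-12, U_ss(-1)=12; U_tt(3)=2.
Saddle points occur where the two diagonal entries have opposite signs: (-2, 3). Count: 1.

1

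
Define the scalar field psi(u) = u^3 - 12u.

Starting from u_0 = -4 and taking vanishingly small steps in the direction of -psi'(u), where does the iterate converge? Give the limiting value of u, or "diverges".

psi'(u) = 3(u - 2)(u + 2), so psi'(-4) = 36.
Gradient descent moves in the -psi' direction, i.e. u is decreasing.
There is no critical point below u=-4, and psi' keeps the same sign, so the iterate runs off to −∞.

diverges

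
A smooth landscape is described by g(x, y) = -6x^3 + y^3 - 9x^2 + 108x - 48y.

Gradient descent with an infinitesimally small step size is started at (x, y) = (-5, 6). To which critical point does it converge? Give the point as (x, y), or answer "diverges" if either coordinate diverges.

g is separable, so gradient descent decouples: x follows -∂g/∂x, y follows -∂g/∂y.
∂g/∂x = -18(x - 2)(x + 3); at x=-5 this is -252, so x increases.
∂g/∂y = 3(y - 4)(y + 4); at y=6 this is 60, so y decreases.
x converges to its nearest critical value -3 (a local min of the x-part); y converges to 4. The iterate converges to (-3, 4).

(-3, 4)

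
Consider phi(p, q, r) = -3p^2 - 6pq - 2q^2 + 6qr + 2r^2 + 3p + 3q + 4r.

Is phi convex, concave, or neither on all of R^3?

phi is quadratic, so its Hessian is the constant matrix H = [[-6, -6, 0], [-6, -4, 6], [0, 6, 4]].
Leading principal minors: -6, -12, 168.
Neither pattern holds ⇒ H is indefinite ⇒ neither convex nor concave.

neither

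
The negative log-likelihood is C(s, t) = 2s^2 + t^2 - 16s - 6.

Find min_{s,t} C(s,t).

-38

C(s,t) separates as P(s) + Q(t) − 6, so its minimum is min P + min Q − 6.
P'(s) = 4s - 16 vanishes at s ∈ {4}; Q'(t) = 2t vanishes at t ∈ {0}.
Local minima of P (where P''>0): P(4)=-32. Local minima of Q: Q(0)=0.
So the global minimum of C is P(4) + Q(0) − 6 = -32 + 0 − 6 = -38, attained at (4, 0).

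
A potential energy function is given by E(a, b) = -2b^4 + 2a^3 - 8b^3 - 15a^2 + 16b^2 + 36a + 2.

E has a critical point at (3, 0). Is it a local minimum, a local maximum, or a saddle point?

local minimum

The mixed partial ∂²E/∂a∂b is 0, so the Hessian at any point is diag(E_aa, E_bb) = diag(6(2a - 5), 8(-3b^2 - 6b + 4)).
At (3, 0): H = diag(6, 32).
Both eigenvalues are positive, so H is positive definite: a local minimum.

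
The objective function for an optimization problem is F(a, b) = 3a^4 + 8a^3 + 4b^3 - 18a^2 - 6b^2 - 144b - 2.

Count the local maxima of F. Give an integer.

1

F separates as a function of a plus a function of b, so ∇F=0 decouples.
∂F/∂a = 12a(a - 1)(a + 3) = 0 at a ∈ {-3, 0, 1}; ∂F/∂b = 12(b - 4)(b + 3) = 0 at b ∈ {-3, 4}.
The Hessian is diagonal: diag(F_aa, F_bb). Second derivatives: F_aa(-3)=144, F_aa(0)=-36, F_aa(1)=48; F_bb(-3)=-84, F_bb(4)=84.
Local maxima occur where both diagonal entries negative: (0, -3). Count: 1.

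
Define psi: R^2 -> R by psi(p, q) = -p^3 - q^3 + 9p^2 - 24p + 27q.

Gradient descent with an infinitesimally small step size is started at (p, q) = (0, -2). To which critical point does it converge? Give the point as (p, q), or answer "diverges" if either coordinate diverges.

(2, -3)

psi is separable, so gradient descent decouples: p follows -∂psi/∂p, q follows -∂psi/∂q.
∂psi/∂p = -3(p - 4)(p - 2); at p=0 this is -24, so p increases.
∂psi/∂q = -3(q - 3)(q + 3); at q=-2 this is 15, so q decreases.
p converges to its nearest critical value 2 (a local min of the p-part); q converges to -3. The iterate converges to (2, -3).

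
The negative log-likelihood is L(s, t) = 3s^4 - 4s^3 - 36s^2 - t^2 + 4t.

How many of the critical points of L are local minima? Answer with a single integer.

0

L separates as a function of s plus a function of t, so ∇L=0 decouples.
∂L/∂s = 12s(s - 3)(s + 2) = 0 at s ∈ {-2, 0, 3}; ∂L/∂t = -2(t - 2) = 0 at t ∈ {2}.
The Hessian is diagonal: diag(L_ss, L_tt). Second derivatives: L_ss(-2)=120, L_ss(0)=-72, L_ss(3)=180; L_tt(2)=-2.
Local minima occur where both diagonal entries positive: none. Count: 0.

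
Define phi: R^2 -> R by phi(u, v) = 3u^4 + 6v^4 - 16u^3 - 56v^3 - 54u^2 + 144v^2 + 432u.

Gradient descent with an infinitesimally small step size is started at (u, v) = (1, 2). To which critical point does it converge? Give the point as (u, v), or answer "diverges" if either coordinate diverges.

phi is separable, so gradient descent decouples: u follows -∂phi/∂u, v follows -∂phi/∂v.
∂phi/∂u = 12(u - 4)(u - 3)(u + 3); at u=1 this is 288, so u decreases.
∂phi/∂v = 24v(v - 4)(v - 3); at v=2 this is 96, so v decreases.
u converges to its nearest critical value -3 (a local min of the u-part); v converges to 0. The iterate converges to (-3, 0).

(-3, 0)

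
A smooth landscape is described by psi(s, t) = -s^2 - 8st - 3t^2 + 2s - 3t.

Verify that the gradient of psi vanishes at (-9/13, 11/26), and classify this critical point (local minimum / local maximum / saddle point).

saddle point

∇psi = (-2s - 8t + 2, -8s - 6t - 3); substituting (-9/13, 11/26) gives ∇psi = (0, 0), so (-9/13, 11/26) is indeed a critical point.
The Hessian of psi is constant: H = [[-2, -8], [-8, -6]].
det(H) = (-2)·(-6) − (-8)² = -52.
Since det(H) < 0, H is indefinite and the critical point is a saddle point.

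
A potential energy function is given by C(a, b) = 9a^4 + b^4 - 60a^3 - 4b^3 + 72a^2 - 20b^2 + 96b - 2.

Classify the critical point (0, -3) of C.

local minimum

The mixed partial ∂²C/∂a∂b is 0, so the Hessian at any point is diag(C_aa, C_bb) = diag(36(3a^2 - 10a + 4), 4(3b^2 - 6b - 10)).
At (0, -3): H = diag(144, 140).
Both eigenvalues are positive, so H is positive definite: a local minimum.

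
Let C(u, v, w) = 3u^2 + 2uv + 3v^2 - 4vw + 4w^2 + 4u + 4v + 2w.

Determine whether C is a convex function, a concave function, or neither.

convex

C is quadratic, so its Hessian is the constant matrix H = [[6, 2, 0], [2, 6, -4], [0, -4, 8]].
Leading principal minors: 6, 32, 160.
All positive ⇒ H ≻ 0 ⇒ convex.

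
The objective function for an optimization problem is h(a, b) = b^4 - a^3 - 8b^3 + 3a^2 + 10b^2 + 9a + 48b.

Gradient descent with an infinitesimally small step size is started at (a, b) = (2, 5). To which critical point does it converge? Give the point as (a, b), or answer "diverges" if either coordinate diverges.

h is separable, so gradient descent decouples: a follows -∂h/∂a, b follows -∂h/∂b.
∂h/∂a = -3(a - 3)(a + 1); at a=2 this is 9, so a decreases.
∂h/∂b = 4(b - 4)(b - 3)(b + 1); at b=5 this is 48, so b decreases.
a converges to its nearest critical value -1 (a local min of the a-part); b converges to 4. The iterate converges to (-1, 4).

(-1, 4)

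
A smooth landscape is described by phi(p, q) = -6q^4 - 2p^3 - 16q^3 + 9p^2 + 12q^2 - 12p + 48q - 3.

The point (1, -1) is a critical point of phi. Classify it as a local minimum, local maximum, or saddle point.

The mixed partial ∂²phi/∂p∂q is 0, so the Hessian at any point is diag(phi_pp, phi_qq) = diag(6(-2p + 3), 24(-3q^2 - 4q + 1)).
At (1, -1): H = diag(6, 48).
Both eigenvalues are positive, so H is positive definite: a local minimum.

local minimum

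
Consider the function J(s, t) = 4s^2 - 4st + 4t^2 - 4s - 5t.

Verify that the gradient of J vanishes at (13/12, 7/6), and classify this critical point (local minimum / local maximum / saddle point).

local minimum

∇J = (8s - 4t - 4, -4s + 8t - 5); substituting (13/12, 7/6) gives ∇J = (0, 0), so (13/12, 7/6) is indeed a critical point.
The Hessian of J is constant: H = [[8, -4], [-4, 8]].
det(H) = 8·8 − (-4)² = 48.
det(H) > 0 and tr(H) = 16 > 0, so H is positive definite and the point is a local minimum.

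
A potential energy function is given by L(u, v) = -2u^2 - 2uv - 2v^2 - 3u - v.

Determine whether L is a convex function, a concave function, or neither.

L is quadratic, so its Hessian is the constant matrix H = [[-4, -2], [-2, -4]].
det(H) = 12, tr(H) = -8.
det(H) > 0 and tr(H) < 0, so H is negative definite everywhere: concave.

concave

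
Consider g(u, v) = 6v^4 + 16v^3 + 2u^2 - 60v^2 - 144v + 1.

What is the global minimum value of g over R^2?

g(u,v) separates as P(u) + Q(v) + 1, so its minimum is min P + min Q + 1.
P'(u) = 4u vanishes at u ∈ {0}; Q'(v) = 24(v - 2)(v + 1)(v + 3) vanishes at v ∈ {-3, -1, 2}.
Local minima of P (where P''>0): P(0)=0. Local minima of Q: Q(-3)=-54, Q(2)=-304.
So the global minimum of g is P(0) + Q(2) + 1 = 0 − 304 + 1 = -303, attained at (0, 2).

-303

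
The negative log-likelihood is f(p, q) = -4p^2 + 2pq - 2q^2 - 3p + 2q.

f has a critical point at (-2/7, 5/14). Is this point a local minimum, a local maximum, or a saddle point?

local maximum

The Hessian of f is constant: H = [[-8, 2], [2, -4]].
det(H) = (-8)·(-4) − 2² = 28.
det(H) > 0 and tr(H) = -12 < 0, so H is negative definite and the point is a local maximum.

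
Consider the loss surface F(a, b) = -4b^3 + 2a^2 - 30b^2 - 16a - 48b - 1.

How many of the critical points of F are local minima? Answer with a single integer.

1

F separates as a function of a plus a function of b, so ∇F=0 decouples.
∂F/∂a = 4(a - 4) = 0 at a ∈ {4}; ∂F/∂b = -12(b + 1)(b + 4) = 0 at b ∈ {-4, -1}.
The Hessian is diagonal: diag(F_aa, F_bb). Second derivatives: F_aa(4)=4; F_bb(-4)=36, F_bb(-1)=-36.
Local minima occur where both diagonal entries positive: (4, -4). Count: 1.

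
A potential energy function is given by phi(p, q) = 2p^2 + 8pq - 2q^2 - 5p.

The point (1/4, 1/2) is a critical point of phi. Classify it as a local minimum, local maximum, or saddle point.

The Hessian of phi is constant: H = [[4, 8], [8, -4]].
det(H) = 4·(-4) − 8² = -80.
Since det(H) < 0, H is indefinite and the critical point is a saddle point.

saddle point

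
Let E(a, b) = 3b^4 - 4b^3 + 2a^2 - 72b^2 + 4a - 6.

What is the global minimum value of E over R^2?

-648

E(a,b) separates as P(a) + Q(b) − 6, so its minimum is min P + min Q − 6.
P'(a) = 4a + 4 vanishes at a ∈ {-1}; Q'(b) = 12b(b - 4)(b + 3) vanishes at b ∈ {-3, 0, 4}.
Local minima of P (where P''>0): P(-1)=-2. Local minima of Q: Q(-3)=-297, Q(4)=-640.
So the global minimum of E is P(-1) + Q(4) − 6 = -2 − 640 − 6 = -648, attained at (-1, 4).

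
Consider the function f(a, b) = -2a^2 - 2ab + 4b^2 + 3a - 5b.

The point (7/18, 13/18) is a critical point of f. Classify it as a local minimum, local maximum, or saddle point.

saddle point

The Hessian of f is constant: H = [[-4, -2], [-2, 8]].
det(H) = (-4)·8 − (-2)² = -36.
Since det(H) < 0, H is indefinite and the critical point is a saddle point.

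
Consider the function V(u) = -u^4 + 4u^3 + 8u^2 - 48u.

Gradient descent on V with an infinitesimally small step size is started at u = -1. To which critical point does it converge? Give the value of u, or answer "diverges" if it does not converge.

2

V'(u) = -4(u - 3)(u - 2)(u + 2), so V'(-1) = -48.
Gradient descent moves in the -V' direction, i.e. u is increasing.
The nearest critical point in that direction is u = 2, where V'' = 16 > 0 (a local minimum). The iterate converges there.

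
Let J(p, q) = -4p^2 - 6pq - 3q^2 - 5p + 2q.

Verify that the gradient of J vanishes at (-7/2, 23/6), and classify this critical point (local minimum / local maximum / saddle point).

local maximum

∇J = (-8p - 6q - 5, -6p - 6q + 2); substituting (-7/2, 23/6) gives ∇J = (0, 0), so (-7/2, 23/6) is indeed a critical point.
The Hessian of J is constant: H = [[-8, -6], [-6, -6]].
det(H) = (-8)·(-6) − (-6)² = 12.
det(H) > 0 and tr(H) = -14 < 0, so H is negative definite and the point is a local maximum.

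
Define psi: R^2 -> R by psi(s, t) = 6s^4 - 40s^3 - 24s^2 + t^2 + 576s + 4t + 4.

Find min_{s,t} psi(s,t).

-832

psi(s,t) separates as P(s) + Q(t) + 4, so its minimum is min P + min Q + 4.
P'(s) = 24(s - 4)(s - 3)(s + 2) vanishes at s ∈ {-2, 3, 4}; Q'(t) = 2(t + 2) vanishes at t ∈ {-2}.
Local minima of P (where P''>0): P(-2)=-832, P(4)=896. Local minima of Q: Q(-2)=-4.
So the global minimum of psi is P(-2) + Q(-2) + 4 = -832 − 4 + 4 = -832, attained at (-2, -2).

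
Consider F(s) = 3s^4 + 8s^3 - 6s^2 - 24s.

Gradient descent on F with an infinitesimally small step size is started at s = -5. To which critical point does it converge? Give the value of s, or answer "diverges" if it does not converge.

-2

F'(s) = 12(s - 1)(s + 1)(s + 2), so F'(-5) = -864.
Gradient descent moves in the -F' direction, i.e. s is increasing.
The nearest critical point in that direction is s = -2, where F'' = 36 > 0 (a local minimum). The iterate converges there.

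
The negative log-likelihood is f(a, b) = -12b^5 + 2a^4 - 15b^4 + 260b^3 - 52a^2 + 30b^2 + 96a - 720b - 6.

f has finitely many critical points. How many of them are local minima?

4

f separates as a function of a plus a function of b, so ∇f=0 decouples.
∂f/∂a = 8(a - 3)(a - 1)(a + 4) = 0 at a ∈ {-4, 1, 3}; ∂f/∂b = -60(b - 3)(b - 1)(b + 1)(b + 4) = 0 at b ∈ {-4, -1, 1, 3}.
The Hessian is diagonal: diag(f_aa, f_bb). Second derivatives: f_aa(-4)=280, f_aa(1)=-80, f_aa(3)=112; f_bb(-4)=6300, f_bb(-1)=-1440, f_bb(1)=1200, f_bb(3)=-3360.
Local minima occur where both diagonal entries positive: (-4, -4), (-4, 1), (3, -4), (3, 1). Count: 4.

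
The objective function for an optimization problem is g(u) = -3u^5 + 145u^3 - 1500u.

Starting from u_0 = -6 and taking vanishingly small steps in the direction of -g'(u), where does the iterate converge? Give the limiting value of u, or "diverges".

-5

g'(u) = -15(u - 5)(u - 2)(u + 2)(u + 5), so g'(-6) = -5280.
Gradient descent moves in the -g' direction, i.e. u is increasing.
The nearest critical point in that direction is u = -5, where g'' = 3150 > 0 (a local minimum). The iterate converges there.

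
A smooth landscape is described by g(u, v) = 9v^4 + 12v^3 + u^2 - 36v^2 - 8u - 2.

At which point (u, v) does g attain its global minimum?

(4, -2)

g(u,v) separates as P(u) + Q(v) − 2, so its minimum is min P + min Q − 2.
P'(u) = 2u - 8 vanishes at u ∈ {4}; Q'(v) = 36v(v - 1)(v + 2) vanishes at v ∈ {-2, 0, 1}.
Local minima of P (where P''>0): P(4)=-16. Local minima of Q: Q(-2)=-96, Q(1)=-15.
So the global minimum of g is P(4) + Q(-2) − 2 = -16 − 96 − 2 = -114, attained at (4, -2).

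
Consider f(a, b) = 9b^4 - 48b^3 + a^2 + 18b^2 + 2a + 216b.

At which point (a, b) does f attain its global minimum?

(-1, -1)

f(a,b) separates as P(a) + Q(b), so its minimum is min P + min Q.
P'(a) = 2a + 2 vanishes at a ∈ {-1}; Q'(b) = 36(b - 3)(b - 2)(b + 1) vanishes at b ∈ {-1, 2, 3}.
Local minima of P (where P''>0): P(-1)=-1. Local minima of Q: Q(-1)=-141, Q(3)=243.
So the global minimum of f is P(-1) + Q(-1) = -1 − 141 = -142, attained at (-1, -1).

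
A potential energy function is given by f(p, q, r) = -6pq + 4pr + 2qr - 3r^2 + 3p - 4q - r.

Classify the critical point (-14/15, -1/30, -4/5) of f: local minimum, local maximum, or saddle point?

saddle point

The Hessian is constant: H = [[0, -6, 4], [-6, 0, 2], [4, 2, -6]].
Leading principal minors: Δ₁ = 0, Δ₂ = -36, Δ₃ = 120.
The minors fit neither the all-positive nor the alternating-sign pattern, so H is indefinite: a saddle point.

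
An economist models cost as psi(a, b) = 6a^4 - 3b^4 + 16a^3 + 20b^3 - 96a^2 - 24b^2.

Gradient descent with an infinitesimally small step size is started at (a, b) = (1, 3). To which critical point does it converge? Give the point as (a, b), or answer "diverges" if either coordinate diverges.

(2, 1)

psi is separable, so gradient descent decouples: a follows -∂psi/∂a, b follows -∂psi/∂b.
∂psi/∂a = 24a(a - 2)(a + 4); at a=1 this is -120, so a increases.
∂psi/∂b = -12b(b - 4)(b - 1); at b=3 this is 72, so b decreases.
a converges to its nearest critical value 2 (a local min of the a-part); b converges to 1. The iterate converges to (2, 1).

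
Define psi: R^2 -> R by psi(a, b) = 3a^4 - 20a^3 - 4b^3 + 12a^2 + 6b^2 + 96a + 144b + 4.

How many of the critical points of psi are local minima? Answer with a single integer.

psi separates as a function of a plus a function of b, so ∇psi=0 decouples.
∂psi/∂a = 12(a - 4)(a - 2)(a + 1) = 0 at a ∈ {-1, 2, 4}; ∂psi/∂b = -12(b - 4)(b + 3) = 0 at b ∈ {-3, 4}.
The Hessian is diagonal: diag(psi_aa, psi_bb). Second derivatives: psi_aa(-1)=180, psi_aa(2)=-72, psi_aa(4)=120; psi_bb(-3)=84, psi_bb(4)=-84.
Local minima occur where both diagonal entries positive: (-1, -3), (4, -3). Count: 2.

2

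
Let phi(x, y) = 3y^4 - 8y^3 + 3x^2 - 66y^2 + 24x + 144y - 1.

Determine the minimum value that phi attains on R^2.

phi(x,y) separates as P(x) + Q(y) − 1, so its minimum is min P + min Q − 1.
P'(x) = 6x + 24 vanishes at x ∈ {-4}; Q'(y) = 12(y - 4)(y - 1)(y + 3) vanishes at y ∈ {-3, 1, 4}.
Local minima of P (where P''>0): P(-4)=-48. Local minima of Q: Q(-3)=-567, Q(4)=-224.
So the global minimum of phi is P(-4) + Q(-3) − 1 = -48 − 567 − 1 = -616, attained at (-4, -3).

-616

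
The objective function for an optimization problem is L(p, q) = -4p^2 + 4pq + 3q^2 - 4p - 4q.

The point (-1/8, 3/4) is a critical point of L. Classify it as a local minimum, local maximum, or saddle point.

The Hessian of L is constant: H = [[-8, 4], [4, 6]].
det(H) = (-8)·6 − 4² = -64.
Since det(H) < 0, H is indefinite and the critical point is a saddle point.

saddle point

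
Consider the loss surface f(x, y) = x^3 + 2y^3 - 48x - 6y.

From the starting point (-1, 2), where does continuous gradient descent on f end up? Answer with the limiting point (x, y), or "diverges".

(4, 1)

f is separable, so gradient descent decouples: x follows -∂f/∂x, y follows -∂f/∂y.
∂f/∂x = 3(x - 4)(x + 4); at x=-1 this is -45, so x increases.
∂f/∂y = 6(y - 1)(y + 1); at y=2 this is 18, so y decreases.
x converges to its nearest critical value 4 (a local min of the x-part); y converges to 1. The iterate converges to (4, 1).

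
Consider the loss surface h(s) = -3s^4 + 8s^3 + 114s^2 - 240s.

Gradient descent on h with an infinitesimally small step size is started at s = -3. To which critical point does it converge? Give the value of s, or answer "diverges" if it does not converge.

1

h'(s) = -12(s - 5)(s - 1)(s + 4), so h'(-3) = -384.
Gradient descent moves in the -h' direction, i.e. s is increasing.
The nearest critical point in that direction is s = 1, where h'' = 240 > 0 (a local minimum). The iterate converges there.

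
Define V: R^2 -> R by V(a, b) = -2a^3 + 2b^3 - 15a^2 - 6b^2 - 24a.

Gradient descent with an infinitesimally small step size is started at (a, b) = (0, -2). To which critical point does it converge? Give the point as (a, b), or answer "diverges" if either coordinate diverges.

diverges

V is separable, so gradient descent decouples: a follows -∂V/∂a, b follows -∂V/∂b.
∂V/∂a = -6(a + 1)(a + 4); at a=0 this is -24, so a increases.
∂V/∂b = 6b(b - 2); at b=-2 this is 48, so b decreases.
The a-coordinate has no critical point in that direction and runs off to infinity.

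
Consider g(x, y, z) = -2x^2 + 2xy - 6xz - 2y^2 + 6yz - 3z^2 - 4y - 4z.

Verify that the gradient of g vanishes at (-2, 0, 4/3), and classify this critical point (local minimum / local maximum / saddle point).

saddle point

∇g = (-4x + 2y - 6z, 2x - 4y + 6z - 4, -6x + 6y - 6z - 4); substituting (-2, 0, 4/3) gives ∇g = (0, 0, 0), so (-2, 0, 4/3) is indeed a critical point.
The Hessian is constant: H = [[-4, 2, -6], [2, -4, 6], [-6, 6, -6]].
Leading principal minors: Δ₁ = -4, Δ₂ = 12, Δ₃ = 72.
The minors fit neither the all-positive nor the alternating-sign pattern, so H is indefinite: a saddle point.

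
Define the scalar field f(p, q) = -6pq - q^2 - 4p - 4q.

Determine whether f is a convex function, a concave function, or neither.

neither

f is quadratic, so its Hessian is the constant matrix H = [[0, -6], [-6, -2]].
det(H) = -36, tr(H) = -2.
det(H) < 0, so H is indefinite: neither convex nor concave.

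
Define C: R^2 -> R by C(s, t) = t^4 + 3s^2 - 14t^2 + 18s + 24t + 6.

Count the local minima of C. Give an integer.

C separates as a function of s plus a function of t, so ∇C=0 decouples.
∂C/∂s = 6(s + 3) = 0 at s ∈ {-3}; ∂C/∂t = 4(t - 2)(t - 1)(t + 3) = 0 at t ∈ {-3, 1, 2}.
The Hessian is diagonal: diag(C_ss, C_tt). Second derivatives: C_ss(-3)=6; C_tt(-3)=80, C_tt(1)=-16, C_tt(2)=20.
Local minima occur where both diagonal entries positive: (-3, -3), (-3, 2). Count: 2.

2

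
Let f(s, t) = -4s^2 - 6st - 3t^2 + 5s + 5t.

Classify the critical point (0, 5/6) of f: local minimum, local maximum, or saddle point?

The Hessian of f is constant: H = [[-8, -6], [-6, -6]].
det(H) = (-8)·(-6) − (-6)² = 12.
det(H) > 0 and tr(H) = -14 < 0, so H is negative definite and the point is a local maximum.

local maximum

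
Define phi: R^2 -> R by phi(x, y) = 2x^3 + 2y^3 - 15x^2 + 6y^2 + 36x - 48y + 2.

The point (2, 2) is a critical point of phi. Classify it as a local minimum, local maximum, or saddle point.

The mixed partial ∂²phi/∂x∂y is 0, so the Hessian at any point is diag(phi_xx, phi_yy) = diag(6(2x - 5), 12(y + 1)).
At (2, 2): H = diag(-6, 36).
The eigenvalues have opposite signs, so H is indefinite: a saddle point.

saddle point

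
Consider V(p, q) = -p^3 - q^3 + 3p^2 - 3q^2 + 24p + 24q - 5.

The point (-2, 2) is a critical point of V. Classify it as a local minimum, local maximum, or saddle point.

The mixed partial ∂²V/∂p∂q is 0, so the Hessian at any point is diag(V_pp, V_qq) = diag(6(-p + 1), -6(q + 1)).
At (-2, 2): H = diag(18, -18).
The eigenvalues have opposite signs, so H is indefinite: a saddle point.

saddle point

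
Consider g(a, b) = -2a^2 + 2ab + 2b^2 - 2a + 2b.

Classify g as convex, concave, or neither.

g is quadratic, so its Hessian is the constant matrix H = [[-4, 2], [2, 4]].
det(H) = -20, tr(H) = 0.
det(H) < 0, so H is indefinite: neither convex nor concave.

neither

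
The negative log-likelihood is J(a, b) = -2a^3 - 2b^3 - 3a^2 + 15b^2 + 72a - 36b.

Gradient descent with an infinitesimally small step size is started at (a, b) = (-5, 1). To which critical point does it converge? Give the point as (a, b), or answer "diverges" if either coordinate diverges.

(-4, 2)

J is separable, so gradient descent decouples: a follows -∂J/∂a, b follows -∂J/∂b.
∂J/∂a = -6(a - 3)(a + 4); at a=-5 this is -48, so a increases.
∂J/∂b = -6(b - 3)(b - 2); at b=1 this is -12, so b increases.
a converges to its nearest critical value -4 (a local min of the a-part); b converges to 2. The iterate converges to (-4, 2).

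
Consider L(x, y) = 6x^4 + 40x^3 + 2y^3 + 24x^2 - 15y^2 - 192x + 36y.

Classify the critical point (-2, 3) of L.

saddle point

The mixed partial ∂²L/∂x∂y is 0, so the Hessian at any point is diag(L_xx, L_yy) = diag(24(3x^2 + 10x + 2), 6(2y - 5)).
At (-2, 3): H = diag(-144, 6).
The eigenvalues have opposite signs, so H is indefinite: a saddle point.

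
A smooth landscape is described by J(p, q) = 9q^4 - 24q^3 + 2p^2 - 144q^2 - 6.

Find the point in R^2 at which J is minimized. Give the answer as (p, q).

J(p,q) separates as A(p) + B(q) − 6, so its minimum is min A + min B − 6.
A'(p) = 4p vanishes at p ∈ {0}; B'(q) = 36q(q - 4)(q + 2) vanishes at q ∈ {-2, 0, 4}.
Local minima of A (where A''>0): A(0)=0. Local minima of B: B(-2)=-240, B(4)=-1536.
So the global minimum of J is A(0) + B(4) − 6 = 0 − 1536 − 6 = -1542, attained at (0, 4).

(0, 4)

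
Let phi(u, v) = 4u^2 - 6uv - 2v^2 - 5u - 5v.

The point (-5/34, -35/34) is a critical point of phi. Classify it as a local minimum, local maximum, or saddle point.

saddle point

The Hessian of phi is constant: H = [[8, -6], [-6, -4]].
det(H) = 8·(-4) − (-6)² = -68.
Since det(H) < 0, H is indefinite and the critical point is a saddle point.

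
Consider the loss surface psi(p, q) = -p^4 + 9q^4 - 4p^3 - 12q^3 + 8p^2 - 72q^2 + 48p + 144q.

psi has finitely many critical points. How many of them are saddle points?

5

psi separates as a function of p plus a function of q, so ∇psi=0 decouples.
∂psi/∂p = -4(p - 2)(p + 2)(p + 3) = 0 at p ∈ {-3, -2, 2}; ∂psi/∂q = 36(q - 2)(q - 1)(q + 2) = 0 at q ∈ {-2, 1, 2}.
The Hessian is diagonal: diag(psi_pp, psi_qq). Second derivatives: psi_pp(-3)=-20, psi_pp(-2)=16, psi_pp(2)=-80; psi_qq(-2)=432, psi_qq(1)=-108, psi_qq(2)=144.
Saddle points occur where the two diagonal entries have opposite signs: (-3, -2), (-3, 2), (-2, 1), (2, -2), (2, 2). Count: 5.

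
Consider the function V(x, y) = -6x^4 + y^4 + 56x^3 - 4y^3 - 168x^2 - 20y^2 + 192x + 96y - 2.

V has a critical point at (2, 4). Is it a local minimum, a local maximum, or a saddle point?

The mixed partial ∂²V/∂x∂y is 0, so the Hessian at any point is diag(V_xx, V_yy) = diag(24(-3x^2 + 14x - 14), 4(3y^2 - 6y - 10)).
At (2, 4): H = diag(48, 56).
Both eigenvalues are positive, so H is positive definite: a local minimum.

local minimum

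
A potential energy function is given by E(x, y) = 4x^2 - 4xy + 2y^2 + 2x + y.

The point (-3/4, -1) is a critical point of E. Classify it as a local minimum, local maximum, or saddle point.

The Hessian of E is constant: H = [[8, -4], [-4, 4]].
det(H) = 8·4 − (-4)² = 16.
det(H) > 0 and tr(H) = 12 > 0, so H is positive definite and the point is a local minimum.

local minimum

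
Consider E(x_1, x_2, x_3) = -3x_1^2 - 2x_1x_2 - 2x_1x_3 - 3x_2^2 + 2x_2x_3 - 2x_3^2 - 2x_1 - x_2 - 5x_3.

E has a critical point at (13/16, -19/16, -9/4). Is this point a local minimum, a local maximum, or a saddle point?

local maximum

The Hessian is constant: H = [[-6, -2, -2], [-2, -6, 2], [-2, 2, -4]].
Leading principal minors: Δ₁ = -6, Δ₂ = 32, Δ₃ = -64.
The minors alternate sign starting negative (−, +, −), so H is negative definite: a local maximum.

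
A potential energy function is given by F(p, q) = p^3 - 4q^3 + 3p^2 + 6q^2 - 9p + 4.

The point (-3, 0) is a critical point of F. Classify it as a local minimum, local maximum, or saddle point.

The mixed partial ∂²F/∂p∂q is 0, so the Hessian at any point is diag(F_pp, F_qq) = diag(6(p + 1), 12(-2q + 1)).
At (-3, 0): H = diag(-12, 12).
The eigenvalues have opposite signs, so H is indefinite: a saddle point.

saddle point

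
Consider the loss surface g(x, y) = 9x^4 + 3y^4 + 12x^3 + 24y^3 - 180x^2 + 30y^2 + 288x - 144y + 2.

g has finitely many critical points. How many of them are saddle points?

g separates as a function of x plus a function of y, so ∇g=0 decouples.
∂g/∂x = 36(x - 2)(x - 1)(x + 4) = 0 at x ∈ {-4, 1, 2}; ∂g/∂y = 12(y - 1)(y + 3)(y + 4) = 0 at y ∈ {-4, -3, 1}.
The Hessian is diagonal: diag(g_xx, g_yy). Second derivatives: g_xx(-4)=1080, g_xx(1)=-180, g_xx(2)=216; g_yy(-4)=60, g_yy(-3)=-48, g_yy(1)=240.
Saddle points occur where the two diagonal entries have opposite signs: (-4, -3), (1, -4), (1, 1), (2, -3). Count: 4.

4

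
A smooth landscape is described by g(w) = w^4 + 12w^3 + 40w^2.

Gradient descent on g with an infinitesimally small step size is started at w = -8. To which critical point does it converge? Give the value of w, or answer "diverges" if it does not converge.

-5

g'(w) = 4w(w + 4)(w + 5), so g'(-8) = -384.
Gradient descent moves in the -g' direction, i.e. w is increasing.
The nearest critical point in that direction is w = -5, where g'' = 20 > 0 (a local minimum). The iterate converges there.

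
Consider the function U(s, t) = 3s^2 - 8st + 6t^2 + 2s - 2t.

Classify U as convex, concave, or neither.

U is quadratic, so its Hessian is the constant matrix H = [[6, -8], [-8, 12]].
det(H) = 8, tr(H) = 18.
det(H) > 0 and tr(H) > 0, so H is positive definite everywhere: convex.

convex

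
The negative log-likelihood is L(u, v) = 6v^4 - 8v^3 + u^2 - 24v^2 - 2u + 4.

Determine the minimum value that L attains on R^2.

L(u,v) separates as P(u) + Q(v) + 4, so its minimum is min P + min Q + 4.
P'(u) = 2u - 2 vanishes at u ∈ {1}; Q'(v) = 24v(v - 2)(v + 1) vanishes at v ∈ {-1, 0, 2}.
Local minima of P (where P''>0): P(1)=-1. Local minima of Q: Q(-1)=-10, Q(2)=-64.
So the global minimum of L is P(1) + Q(2) + 4 = -1 − 64 + 4 = -61, attained at (1, 2).

-61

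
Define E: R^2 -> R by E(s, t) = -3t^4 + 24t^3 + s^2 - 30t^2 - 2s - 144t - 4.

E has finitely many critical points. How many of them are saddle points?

E separates as a function of s plus a function of t, so ∇E=0 decouples.
∂E/∂s = 2(s - 1) = 0 at s ∈ {1}; ∂E/∂t = -12(t - 4)(t - 3)(t + 1) = 0 at t ∈ {-1, 3, 4}.
The Hessian is diagonal: diag(E_ss, E_tt). Second derivatives: E_ss(1)=2; E_tt(-1)=-240, E_tt(3)=48, E_tt(4)=-60.
Saddle points occur where the two diagonal entries have opposite signs: (1, -1), (1, 4). Count: 2.

2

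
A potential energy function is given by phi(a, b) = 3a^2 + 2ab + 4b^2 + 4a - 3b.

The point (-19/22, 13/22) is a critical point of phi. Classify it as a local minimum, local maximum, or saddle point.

local minimum

The Hessian of phi is constant: H = [[6, 2], [2, 8]].
det(H) = 6·8 − 2² = 44.
det(H) > 0 and tr(H) = 14 > 0, so H is positive definite and the point is a local minimum.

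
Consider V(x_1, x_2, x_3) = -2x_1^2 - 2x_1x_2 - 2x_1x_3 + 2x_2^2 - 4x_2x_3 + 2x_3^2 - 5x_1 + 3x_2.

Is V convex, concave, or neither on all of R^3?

V is quadratic, so its Hessian is the constant matrix H = [[-4, -2, -2], [-2, 4, -4], [-2, -4, 4]].
Leading principal minors: -4, -20, -64.
Neither pattern holds ⇒ H is indefinite ⇒ neither convex nor concave.

neither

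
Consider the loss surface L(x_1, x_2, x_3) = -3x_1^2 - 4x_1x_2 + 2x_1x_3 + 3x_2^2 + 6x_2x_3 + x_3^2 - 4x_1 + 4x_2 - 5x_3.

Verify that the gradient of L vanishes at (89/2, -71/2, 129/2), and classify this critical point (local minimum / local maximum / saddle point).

saddle point

∇L = (-6x_1 - 4x_2 + 2x_3 - 4, -4x_1 + 6x_2 + 6x_3 + 4, 2x_1 + 6x_2 + 2x_3 - 5); substituting (89/2, -71/2, 129/2) gives ∇L = (0, 0, 0), so (89/2, -71/2, 129/2) is indeed a critical point.
The Hessian is constant: H = [[-6, -4, 2], [-4, 6, 6], [2, 6, 2]].
Leading principal minors: Δ₁ = -6, Δ₂ = -52, Δ₃ = -8.
The minors fit neither the all-positive nor the alternating-sign pattern, so H is indefinite: a saddle point.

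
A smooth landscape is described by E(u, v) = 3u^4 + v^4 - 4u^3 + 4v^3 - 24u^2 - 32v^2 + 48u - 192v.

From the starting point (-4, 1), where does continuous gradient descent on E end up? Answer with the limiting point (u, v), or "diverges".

(-2, 4)

E is separable, so gradient descent decouples: u follows -∂E/∂u, v follows -∂E/∂v.
∂E/∂u = 12(u - 2)(u - 1)(u + 2); at u=-4 this is -720, so u increases.
∂E/∂v = 4(v - 4)(v + 3)(v + 4); at v=1 this is -240, so v increases.
u converges to its nearest critical value -2 (a local min of the u-part); v converges to 4. The iterate converges to (-2, 4).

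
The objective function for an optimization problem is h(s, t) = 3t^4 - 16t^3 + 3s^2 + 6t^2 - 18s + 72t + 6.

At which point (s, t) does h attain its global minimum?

(3, -1)

h(s,t) separates as P(s) + Q(t) + 6, so its minimum is min P + min Q + 6.
P'(s) = 6s - 18 vanishes at s ∈ {3}; Q'(t) = 12(t - 3)(t - 2)(t + 1) vanishes at t ∈ {-1, 2, 3}.
Local minima of P (where P''>0): P(3)=-27. Local minima of Q: Q(-1)=-47, Q(3)=81.
So the global minimum of h is P(3) + Q(-1) + 6 = -27 − 47 + 6 = -68, attained at (3, -1).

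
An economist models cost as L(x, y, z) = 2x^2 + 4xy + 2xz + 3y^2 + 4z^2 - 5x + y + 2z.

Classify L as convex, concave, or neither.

convex

L is quadratic, so its Hessian is the constant matrix H = [[4, 4, 2], [4, 6, 0], [2, 0, 8]].
Leading principal minors: 4, 8, 40.
All positive ⇒ H ≻ 0 ⇒ convex.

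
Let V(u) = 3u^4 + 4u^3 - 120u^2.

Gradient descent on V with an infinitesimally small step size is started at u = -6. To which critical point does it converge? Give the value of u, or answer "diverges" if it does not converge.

-5

V'(u) = 12u(u - 4)(u + 5), so V'(-6) = -720.
Gradient descent moves in the -V' direction, i.e. u is increasing.
The nearest critical point in that direction is u = -5, where V'' = 540 > 0 (a local minimum). The iterate converges there.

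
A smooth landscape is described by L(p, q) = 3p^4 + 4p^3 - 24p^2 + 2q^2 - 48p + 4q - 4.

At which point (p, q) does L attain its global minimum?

(2, -1)

L(p,q) separates as A(p) + B(q) − 4, so its minimum is min A + min B − 4.
A'(p) = 12(p - 2)(p + 1)(p + 2) vanishes at p ∈ {-2, -1, 2}; B'(q) = 4q + 4 vanishes at q ∈ {-1}.
Local minima of A (where A''>0): A(-2)=16, A(2)=-112. Local minima of B: B(-1)=-2.
So the global minimum of L is A(2) + B(-1) − 4 = -112 − 2 − 4 = -118, attained at (2, -1).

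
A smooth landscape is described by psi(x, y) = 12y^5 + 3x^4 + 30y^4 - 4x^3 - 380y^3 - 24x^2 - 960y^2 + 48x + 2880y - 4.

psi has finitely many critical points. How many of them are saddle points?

psi separates as a function of x plus a function of y, so ∇psi=0 decouples.
∂psi/∂x = 12(x - 2)(x - 1)(x + 2) = 0 at x ∈ {-2, 1, 2}; ∂psi/∂y = 60(y - 4)(y - 1)(y + 3)(y + 4) = 0 at y ∈ {-4, -3, 1, 4}.
The Hessian is diagonal: diag(psi_xx, psi_yy). Second derivatives: psi_xx(-2)=144, psi_xx(1)=-36, psi_xx(2)=48; psi_yy(-4)=-2400, psi_yy(-3)=1680, psi_yy(1)=-3600, psi_yy(4)=10080.
Saddle points occur where the two diagonal entries have opposite signs: (-2, -4), (-2, 1), (1, -3), (1, 4), (2, -4), (2, 1). Count: 6.

6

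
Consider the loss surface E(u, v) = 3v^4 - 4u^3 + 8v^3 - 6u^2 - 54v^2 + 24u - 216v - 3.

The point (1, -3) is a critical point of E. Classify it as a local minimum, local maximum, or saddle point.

saddle point

The mixed partial ∂²E/∂u∂v is 0, so the Hessian at any point is diag(E_uu, E_vv) = diag(-12(2u + 1), 12(3v^2 + 4v - 9)).
At (1, -3): H = diag(-36, 72).
The eigenvalues have opposite signs, so H is indefinite: a saddle point.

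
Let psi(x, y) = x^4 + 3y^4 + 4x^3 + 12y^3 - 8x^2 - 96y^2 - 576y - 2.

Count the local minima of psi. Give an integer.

psi separates as a function of x plus a function of y, so ∇psi=0 decouples.
∂psi/∂x = 4x(x - 1)(x + 4) = 0 at x ∈ {-4, 0, 1}; ∂psi/∂y = 12(y - 4)(y + 3)(y + 4) = 0 at y ∈ {-4, -3, 4}.
The Hessian is diagonal: diag(psi_xx, psi_yy). Second derivatives: psi_xx(-4)=80, psi_xx(0)=-16, psi_xx(1)=20; psi_yy(-4)=96, psi_yy(-3)=-84, psi_yy(4)=672.
Local minima occur where both diagonal entries positive: (-4, -4), (-4, 4), (1, -4), (1, 4). Count: 4.

4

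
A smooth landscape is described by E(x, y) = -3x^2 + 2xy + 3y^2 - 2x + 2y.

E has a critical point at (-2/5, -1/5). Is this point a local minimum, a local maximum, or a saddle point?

saddle point

The Hessian of E is constant: H = [[-6, 2], [2, 6]].
det(H) = (-6)·6 − 2² = -40.
Since det(H) < 0, H is indefinite and the critical point is a saddle point.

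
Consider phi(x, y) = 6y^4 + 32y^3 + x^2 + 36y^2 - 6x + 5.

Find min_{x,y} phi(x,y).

-58

phi(x,y) separates as P(x) + Q(y) + 5, so its minimum is min P + min Q + 5.
P'(x) = 2x - 6 vanishes at x ∈ {3}; Q'(y) = 24y(y + 1)(y + 3) vanishes at y ∈ {-3, -1, 0}.
Local minima of P (where P''>0): P(3)=-9. Local minima of Q: Q(-3)=-54, Q(0)=0.
So the global minimum of phi is P(3) + Q(-3) + 5 = -9 − 54 + 5 = -58, attained at (3, -3).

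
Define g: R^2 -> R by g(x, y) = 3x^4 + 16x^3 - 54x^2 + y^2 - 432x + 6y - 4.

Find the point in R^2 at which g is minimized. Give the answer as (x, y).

g(x,y) separates as P(x) + Q(y) − 4, so its minimum is min P + min Q − 4.
P'(x) = 12(x - 3)(x + 3)(x + 4) vanishes at x ∈ {-4, -3, 3}; Q'(y) = 2y + 6 vanishes at y ∈ {-3}.
Local minima of P (where P''>0): P(-4)=608, P(3)=-1107. Local minima of Q: Q(-3)=-9.
So the global minimum of g is P(3) + Q(-3) − 4 = -1107 − 9 − 4 = -1120, attained at (3, -3).

(3, -3)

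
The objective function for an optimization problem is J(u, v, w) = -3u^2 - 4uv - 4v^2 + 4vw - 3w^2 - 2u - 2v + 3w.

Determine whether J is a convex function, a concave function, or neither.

J is quadratic, so its Hessian is the constant matrix H = [[-6, -4, 0], [-4, -8, 4], [0, 4, -6]].
Leading principal minors: -6, 32, -96.
Signs alternate −, +, − ⇒ H ≺ 0 ⇒ concave.

concave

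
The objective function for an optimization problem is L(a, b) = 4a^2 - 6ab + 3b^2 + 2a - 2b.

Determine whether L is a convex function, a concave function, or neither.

L is quadratic, so its Hessian is the constant matrix H = [[8, -6], [-6, 6]].
det(H) = 12, tr(H) = 14.
det(H) > 0 and tr(H) > 0, so H is positive definite everywhere: convex.

convex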